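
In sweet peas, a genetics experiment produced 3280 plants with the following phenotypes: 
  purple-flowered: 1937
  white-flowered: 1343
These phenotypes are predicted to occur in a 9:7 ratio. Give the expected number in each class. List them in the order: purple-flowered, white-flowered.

1845, 1435

The 9:7 ratio has 16 parts, so with N = 3280 the expected counts are:
  purple-flowered: 3280 × 9/16 = 1845
  white-flowered: 3280 × 7/16 = 1435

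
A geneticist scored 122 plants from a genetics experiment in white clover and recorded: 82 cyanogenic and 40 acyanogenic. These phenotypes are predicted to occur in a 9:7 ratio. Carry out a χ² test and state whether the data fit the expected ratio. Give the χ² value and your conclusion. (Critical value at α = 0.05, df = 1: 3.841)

Under the 9:7 hypothesis (Σ ratio = 16, N = 122):
  cyanogenic: 122 × 9/16 = 68.625
  acyanogenic: 122 × 7/16 = 53.375
χ² = Σ (O − E)² / E
  cyanogenic: (82 − 68.625)² / 68.625 = 2.6068
  acyanogenic: (40 − 53.375)² / 53.375 = 3.3516
χ² = 2.6068 + 3.3516 = 5.9584 ≈ 5.958
Degrees of freedom = 2 − 1 = 1; critical value at α = 0.05 is 3.841.
Since 5.958 > 3.841, we reject the null hypothesis — the data do not fit the 9:7 ratio.

5.958; not consistent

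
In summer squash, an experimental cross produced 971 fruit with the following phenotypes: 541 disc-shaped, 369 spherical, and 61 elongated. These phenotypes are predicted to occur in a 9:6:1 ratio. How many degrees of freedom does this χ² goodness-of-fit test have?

2

A goodness-of-fit test with 3 phenotype classes has df = 3 − 1 = 2.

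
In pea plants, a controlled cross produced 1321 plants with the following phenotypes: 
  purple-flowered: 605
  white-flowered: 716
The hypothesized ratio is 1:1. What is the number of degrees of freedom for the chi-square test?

1

A goodness-of-fit test with 2 phenotype classes has df = 2 − 1 = 1.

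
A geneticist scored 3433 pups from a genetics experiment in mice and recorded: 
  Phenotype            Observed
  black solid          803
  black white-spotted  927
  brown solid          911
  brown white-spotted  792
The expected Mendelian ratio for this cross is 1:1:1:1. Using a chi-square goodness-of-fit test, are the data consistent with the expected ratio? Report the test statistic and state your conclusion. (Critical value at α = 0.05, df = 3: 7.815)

17.420; not consistent

Expected counts for N = 3433 under a 1:1:1:1 ratio (total parts = 4):
  black solid: 3433 × 1/4 = 858.25
  black white-spotted: 3433 × 1/4 = 858.25
  brown solid: 3433 × 1/4 = 858.25
  brown white-spotted: 3433 × 1/4 = 858.25
χ² = Σ (O − E)² / E
  black solid: (803 − 858.25)² / 858.25 = 3.5567
  black white-spotted: (927 − 858.25)² / 858.25 = 5.5072
  brown solid: (911 − 858.25)² / 858.25 = 3.2421
  brown white-spotted: (792 − 858.25)² / 858.25 = 5.1140
χ² = 3.5567 + 5.5072 + 3.2421 + 5.1140 = 17.420
Degrees of freedom = 4 − 1 = 3; critical value at α = 0.05 is 7.815.
Since 17.420 > 7.815, we reject the null hypothesis — the data do not fit the 1:1:1:1 ratio.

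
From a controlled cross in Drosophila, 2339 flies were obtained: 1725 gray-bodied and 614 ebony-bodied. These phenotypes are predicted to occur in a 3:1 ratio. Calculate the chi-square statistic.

Total ratio parts = 4. Expected numbers out of 2339:
  gray-bodied: 2339 × 3/4 = 1754.25
  ebony-bodied: 2339 × 1/4 = 584.75
χ² = Σ (O − E)² / E
  gray-bodied: (1725 − 1754.25)² / 1754.25 = 0.4877
  ebony-bodied: (614 − 584.75)² / 584.75 = 1.4631
χ² = 0.4877 + 1.4631 = 1.9508 ≈ 1.951

1.951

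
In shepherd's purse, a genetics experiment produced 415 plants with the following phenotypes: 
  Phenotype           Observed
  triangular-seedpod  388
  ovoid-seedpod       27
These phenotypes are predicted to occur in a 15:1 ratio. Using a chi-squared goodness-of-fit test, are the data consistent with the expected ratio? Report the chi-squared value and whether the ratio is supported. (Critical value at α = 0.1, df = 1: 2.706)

0.046; consistent

Under the 15:1 hypothesis (Σ ratio = 16, N = 415):
  triangular-seedpod: 415 × 15/16 = 389.0625
  ovoid-seedpod: 415 × 1/16 = 25.9375
χ² = Σ (O − E)² / E
  triangular-seedpod: (388 − 389.0625)² / 389.0625 = 0.0029
  ovoid-seedpod: (27 − 25.9375)² / 25.9375 = 0.0435
χ² = 0.0029 + 0.0435 = 0.0464 ≈ 0.046
Degrees of freedom = 2 − 1 = 1; critical value at α = 0.1 is 2.706.
Since 0.046 < 2.706, we fail to reject the null hypothesis — the data are consistent with the 15:1 ratio.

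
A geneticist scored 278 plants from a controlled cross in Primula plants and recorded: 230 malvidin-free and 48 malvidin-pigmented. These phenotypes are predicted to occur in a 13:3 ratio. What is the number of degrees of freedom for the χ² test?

1

A goodness-of-fit test with 2 phenotype classes has df = 2 − 1 = 1.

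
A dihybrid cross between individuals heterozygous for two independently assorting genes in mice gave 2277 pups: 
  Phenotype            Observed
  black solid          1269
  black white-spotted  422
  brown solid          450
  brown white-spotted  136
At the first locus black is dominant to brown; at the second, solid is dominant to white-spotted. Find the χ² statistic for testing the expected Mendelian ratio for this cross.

1.692

A dihybrid F₂ with independent assortment and complete dominance at both loci gives a 9:3:3:1 phenotypic ratio.
The 9:3:3:1 ratio has 16 parts, so with N = 2277 the expected counts are:
  black solid: 2277 × 9/16 = 1280.8125
  black white-spotted: 2277 × 3/16 = 426.9375
  brown solid: 2277 × 3/16 = 426.9375
  brown white-spotted: 2277 × 1/16 = 142.3125
χ² = Σ (O − E)² / E
  black solid: (1269 − 1280.8125)² / 1280.8125 = 0.1089
  black white-spotted: (422 − 426.9375)² / 426.9375 = 0.0571
  brown solid: (450 − 426.9375)² / 426.9375 = 1.2458
  brown white-spotted: (136 − 142.3125)² / 142.3125 = 0.2800
χ² = 0.1089 + 0.0571 + 1.2458 + 0.2800 = 1.6918 ≈ 1.692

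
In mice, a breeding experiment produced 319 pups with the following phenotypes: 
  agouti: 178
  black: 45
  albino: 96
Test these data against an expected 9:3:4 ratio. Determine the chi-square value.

The 9:3:4 ratio has 16 parts, so with N = 319 the expected counts are:
  agouti: 319 × 9/16 = 179.4375
  black: 319 × 3/16 = 59.8125
  albino: 319 × 4/16 = 79.75
χ² = Σ (O − E)² / E
  agouti: (178 − 179.4375)² / 179.4375 = 0.0115
  black: (45 − 59.8125)² / 59.8125 = 3.6683
  albino: (96 − 79.75)² / 79.75 = 3.3111
χ² = 0.0115 + 3.6683 + 3.3111 = 6.9909 ≈ 6.991

6.991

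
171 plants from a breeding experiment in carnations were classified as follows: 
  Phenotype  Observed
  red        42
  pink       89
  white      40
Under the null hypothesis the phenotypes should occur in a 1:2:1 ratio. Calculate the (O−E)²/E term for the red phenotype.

0.013

Under the 1:2:1 hypothesis (Σ ratio = 4, N = 171):
  red: 171 × 1/4 = 42.75
  pink: 171 × 2/4 = 85.5
  white: 171 × 1/4 = 42.75
Contribution of red: (42 − 42.75)² / 42.75 = 0.0132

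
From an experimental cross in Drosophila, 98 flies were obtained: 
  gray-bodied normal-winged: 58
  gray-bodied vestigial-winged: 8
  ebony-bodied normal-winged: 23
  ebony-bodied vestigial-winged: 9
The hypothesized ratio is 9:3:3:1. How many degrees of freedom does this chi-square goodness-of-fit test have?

3

A goodness-of-fit test with 4 phenotype classes has df = 4 − 1 = 3.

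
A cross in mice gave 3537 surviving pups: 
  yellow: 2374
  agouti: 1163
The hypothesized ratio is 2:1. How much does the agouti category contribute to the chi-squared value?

0.217

Expected counts for N = 3537 under a 2:1 ratio (total parts = 3):
  yellow: 3537 × 2/3 = 2358
  agouti: 3537 × 1/3 = 1179
Contribution of agouti: (1163 − 1179)² / 1179 = 0.2171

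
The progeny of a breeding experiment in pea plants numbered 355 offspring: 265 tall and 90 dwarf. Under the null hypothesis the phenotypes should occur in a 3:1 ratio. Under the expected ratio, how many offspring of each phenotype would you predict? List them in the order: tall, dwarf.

266.25, 88.75

Total ratio parts = 4. Expected numbers out of 355:
  tall: 355 × 3/4 = 266.25
  dwarf: 355 × 1/4 = 88.75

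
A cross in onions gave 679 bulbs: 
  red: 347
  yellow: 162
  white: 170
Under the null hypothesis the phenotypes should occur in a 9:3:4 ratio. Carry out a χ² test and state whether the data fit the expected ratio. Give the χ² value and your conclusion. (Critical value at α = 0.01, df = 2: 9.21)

12.647; not consistent

Under the 9:3:4 hypothesis (Σ ratio = 16, N = 679):
  red: 679 × 9/16 = 381.9375
  yellow: 679 × 3/16 = 127.3125
  white: 679 × 4/16 = 169.75
χ² = Σ (O − E)² / E
  red: (347 − 381.9375)² / 381.9375 = 3.1959
  yellow: (162 − 127.3125)² / 127.3125 = 9.4509
  white: (170 − 169.75)² / 169.75 = 0.0004
χ² = 3.1959 + 9.4509 + 0.0004 = 12.6472 ≈ 12.647
Degrees of freedom = 3 − 1 = 2; critical value at α = 0.01 is 9.21.
Since 12.647 > 9.21, we reject the null hypothesis — the data do not fit the 9:3:4 ratio.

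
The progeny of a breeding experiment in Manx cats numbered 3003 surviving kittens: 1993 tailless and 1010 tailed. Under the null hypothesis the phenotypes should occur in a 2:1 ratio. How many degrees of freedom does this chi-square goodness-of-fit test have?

1

A goodness-of-fit test with 2 phenotype classes has df = 2 − 1 = 1.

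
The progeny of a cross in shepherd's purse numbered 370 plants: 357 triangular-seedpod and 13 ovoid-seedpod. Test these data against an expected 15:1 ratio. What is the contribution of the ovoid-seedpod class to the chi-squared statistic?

Expected counts for N = 370 under a 15:1 ratio (total parts = 16):
  triangular-seedpod: 370 × 15/16 = 346.875
  ovoid-seedpod: 370 × 1/16 = 23.125
Contribution of ovoid-seedpod: (13 − 23.125)² / 23.125 = 4.4331

4.433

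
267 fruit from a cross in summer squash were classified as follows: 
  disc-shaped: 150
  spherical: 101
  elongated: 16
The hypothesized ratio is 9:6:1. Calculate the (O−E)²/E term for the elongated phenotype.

Under the 9:6:1 hypothesis (Σ ratio = 16, N = 267):
  disc-shaped: 267 × 9/16 = 150.1875
  spherical: 267 × 6/16 = 100.125
  elongated: 267 × 1/16 = 16.6875
Contribution of elongated: (16 − 16.6875)² / 16.6875 = 0.0283

0.028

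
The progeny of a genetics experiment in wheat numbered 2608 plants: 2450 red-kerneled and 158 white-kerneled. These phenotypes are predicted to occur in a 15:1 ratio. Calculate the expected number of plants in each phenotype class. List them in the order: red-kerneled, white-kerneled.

Expected counts for N = 2608 under a 15:1 ratio (total parts = 16):
  red-kerneled: 2608 × 15/16 = 2445
  white-kerneled: 2608 × 1/16 = 163

2445, 163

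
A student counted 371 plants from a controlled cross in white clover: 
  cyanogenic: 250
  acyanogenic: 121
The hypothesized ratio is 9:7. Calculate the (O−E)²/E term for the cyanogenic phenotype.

The 9:7 ratio has 16 parts, so with N = 371 the expected counts are:
  cyanogenic: 371 × 9/16 = 208.6875
  acyanogenic: 371 × 7/16 = 162.3125
Contribution of cyanogenic: (250 − 208.6875)² / 208.6875 = 8.1784

8.178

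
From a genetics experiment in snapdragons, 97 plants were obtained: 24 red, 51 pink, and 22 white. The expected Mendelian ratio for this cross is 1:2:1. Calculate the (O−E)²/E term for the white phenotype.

The 1:2:1 ratio has 4 parts, so with N = 97 the expected counts are:
  red: 97 × 1/4 = 24.25
  pink: 97 × 2/4 = 48.5
  white: 97 × 1/4 = 24.25
Contribution of white: (22 − 24.25)² / 24.25 = 0.2088

0.209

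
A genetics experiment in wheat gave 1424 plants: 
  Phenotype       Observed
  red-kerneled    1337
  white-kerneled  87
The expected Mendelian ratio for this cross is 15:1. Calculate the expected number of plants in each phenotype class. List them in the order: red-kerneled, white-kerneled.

Expected counts for N = 1424 under a 15:1 ratio (total parts = 16):
  red-kerneled: 1424 × 15/16 = 1335
  white-kerneled: 1424 × 1/16 = 89

1335, 89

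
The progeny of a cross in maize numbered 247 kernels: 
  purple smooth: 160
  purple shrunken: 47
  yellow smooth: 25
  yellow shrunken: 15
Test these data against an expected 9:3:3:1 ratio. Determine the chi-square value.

13.023

The 9:3:3:1 ratio has 16 parts, so with N = 247 the expected counts are:
  purple smooth: 247 × 9/16 = 138.9375
  purple shrunken: 247 × 3/16 = 46.3125
  yellow smooth: 247 × 3/16 = 46.3125
  yellow shrunken: 247 × 1/16 = 15.4375
χ² = Σ (O − E)² / E
  purple smooth: (160 − 138.9375)² / 138.9375 = 3.1930
  purple shrunken: (47 − 46.3125)² / 46.3125 = 0.0102
  yellow smooth: (25 − 46.3125)² / 46.3125 = 9.8078
  yellow shrunken: (15 − 15.4375)² / 15.4375 = 0.0124
χ² = 3.1930 + 0.0102 + 9.8078 + 0.0124 = 13.0234 ≈ 13.023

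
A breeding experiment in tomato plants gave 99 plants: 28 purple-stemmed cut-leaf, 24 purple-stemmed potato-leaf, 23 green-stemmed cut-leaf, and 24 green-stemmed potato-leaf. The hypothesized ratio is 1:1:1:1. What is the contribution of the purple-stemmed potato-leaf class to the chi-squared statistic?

0.023

Expected counts for N = 99 under a 1:1:1:1 ratio (total parts = 4):
  purple-stemmed cut-leaf: 99 × 1/4 = 24.75
  purple-stemmed potato-leaf: 99 × 1/4 = 24.75
  green-stemmed cut-leaf: 99 × 1/4 = 24.75
  green-stemmed potato-leaf: 99 × 1/4 = 24.75
Contribution of purple-stemmed potato-leaf: (24 − 24.75)² / 24.75 = 0.0227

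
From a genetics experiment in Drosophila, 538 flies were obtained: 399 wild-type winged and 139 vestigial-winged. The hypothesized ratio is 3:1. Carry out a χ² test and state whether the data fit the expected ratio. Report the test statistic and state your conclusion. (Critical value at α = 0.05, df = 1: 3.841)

Expected counts for N = 538 under a 3:1 ratio (total parts = 4):
  wild-type winged: 538 × 3/4 = 403.5
  vestigial-winged: 538 × 1/4 = 134.5
χ² = Σ (O − E)² / E
  wild-type winged: (399 − 403.5)² / 403.5 = 0.0502
  vestigial-winged: (139 − 134.5)² / 134.5 = 0.1506
χ² = 0.0502 + 0.1506 = 0.2008 ≈ 0.201
Degrees of freedom = 2 − 1 = 1; critical value at α = 0.05 is 3.841.
Since 0.201 < 3.841, we fail to reject the null hypothesis — the data are consistent with the 3:1 ratio.

0.201; consistent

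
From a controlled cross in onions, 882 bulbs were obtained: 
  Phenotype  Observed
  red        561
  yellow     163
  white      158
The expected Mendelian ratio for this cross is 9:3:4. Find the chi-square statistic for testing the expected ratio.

The 9:3:4 ratio has 16 parts, so with N = 882 the expected counts are:
  red: 882 × 9/16 = 496.125
  yellow: 882 × 3/16 = 165.375
  white: 882 × 4/16 = 220.5
χ² = Σ (O − E)² / E
  red: (561 − 496.125)² / 496.125 = 8.4833
  yellow: (163 − 165.375)² / 165.375 = 0.0341
  white: (158 − 220.5)² / 220.5 = 17.7154
χ² = 8.4833 + 0.0341 + 17.7154 = 26.2328 ≈ 26.233

26.233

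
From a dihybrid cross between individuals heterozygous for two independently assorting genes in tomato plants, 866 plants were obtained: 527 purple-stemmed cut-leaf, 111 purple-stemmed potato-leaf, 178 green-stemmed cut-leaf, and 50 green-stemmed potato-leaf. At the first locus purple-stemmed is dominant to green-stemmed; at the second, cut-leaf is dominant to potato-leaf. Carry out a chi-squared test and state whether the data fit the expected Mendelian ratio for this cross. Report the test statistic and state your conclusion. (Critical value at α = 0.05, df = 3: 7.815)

21.337; not consistent

A dihybrid F₂ with independent assortment and complete dominance at both loci gives a 9:3:3:1 phenotypic ratio.
Expected counts for N = 866 under a 9:3:3:1 ratio (total parts = 16):
  purple-stemmed cut-leaf: 866 × 9/16 = 487.125
  purple-stemmed potato-leaf: 866 × 3/16 = 162.375
  green-stemmed cut-leaf: 866 × 3/16 = 162.375
  green-stemmed potato-leaf: 866 × 1/16 = 54.125
χ² = Σ (O − E)² / E
  purple-stemmed cut-leaf: (527 − 487.125)² / 487.125 = 3.2641
  purple-stemmed potato-leaf: (111 − 162.375)² / 162.375 = 16.2549
  green-stemmed cut-leaf: (178 − 162.375)² / 162.375 = 1.5036
  green-stemmed potato-leaf: (50 − 54.125)² / 54.125 = 0.3144
χ² = 3.2641 + 16.2549 + 1.5036 + 0.3144 = 21.337
Degrees of freedom = 4 − 1 = 3; critical value at α = 0.05 is 7.815.
Since 21.337 > 7.815, we reject the null hypothesis — the data do not fit the 9:3:3:1 ratio.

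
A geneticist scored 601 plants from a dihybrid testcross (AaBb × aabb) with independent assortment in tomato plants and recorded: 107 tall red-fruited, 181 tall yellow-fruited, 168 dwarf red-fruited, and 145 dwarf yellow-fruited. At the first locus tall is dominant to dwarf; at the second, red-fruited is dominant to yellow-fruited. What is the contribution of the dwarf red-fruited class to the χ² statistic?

2.097

A dihybrid testcross with independent assortment gives a 1:1:1:1 ratio.
Under the 1:1:1:1 hypothesis (Σ ratio = 4, N = 601):
  tall red-fruited: 601 × 1/4 = 150.25
  tall yellow-fruited: 601 × 1/4 = 150.25
  dwarf red-fruited: 601 × 1/4 = 150.25
  dwarf yellow-fruited: 601 × 1/4 = 150.25
Contribution of dwarf red-fruited: (168 − 150.25)² / 150.25 = 2.0969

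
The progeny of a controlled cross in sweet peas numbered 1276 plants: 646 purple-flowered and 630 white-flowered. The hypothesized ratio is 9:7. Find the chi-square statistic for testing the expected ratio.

Under the 9:7 hypothesis (Σ ratio = 16, N = 1276):
  purple-flowered: 1276 × 9/16 = 717.75
  white-flowered: 1276 × 7/16 = 558.25
χ² = Σ (O − E)² / E
  purple-flowered: (646 − 717.75)² / 717.75 = 7.1725
  white-flowered: (630 − 558.25)² / 558.25 = 9.2218
χ² = 7.1725 + 9.2218 = 16.3943 ≈ 16.394

16.394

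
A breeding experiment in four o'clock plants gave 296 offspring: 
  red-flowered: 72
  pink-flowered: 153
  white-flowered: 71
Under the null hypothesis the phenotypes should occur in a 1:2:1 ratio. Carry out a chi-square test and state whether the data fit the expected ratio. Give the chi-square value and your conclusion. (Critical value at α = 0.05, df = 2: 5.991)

Expected counts for N = 296 under a 1:2:1 ratio (total parts = 4):
  red-flowered: 296 × 1/4 = 74
  pink-flowered: 296 × 2/4 = 148
  white-flowered: 296 × 1/4 = 74
χ² = Σ (O − E)² / E
  red-flowered: (72 − 74)² / 74 = 0.0541
  pink-flowered: (153 − 148)² / 148 = 0.1689
  white-flowered: (71 − 74)² / 74 = 0.1216
χ² = 0.0541 + 0.1689 + 0.1216 = 0.3446 ≈ 0.345
Degrees of freedom = 3 − 1 = 2; critical value at α = 0.05 is 5.991.
Since 0.345 < 5.991, we fail to reject the null hypothesis — the data are consistent with the 1:2:1 ratio.

0.345; consistent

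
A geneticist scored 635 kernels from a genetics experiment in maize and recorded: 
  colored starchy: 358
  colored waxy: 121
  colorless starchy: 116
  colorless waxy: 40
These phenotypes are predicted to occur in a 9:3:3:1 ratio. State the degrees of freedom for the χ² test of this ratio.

3

A goodness-of-fit test with 4 phenotype classes has df = 4 − 1 = 3.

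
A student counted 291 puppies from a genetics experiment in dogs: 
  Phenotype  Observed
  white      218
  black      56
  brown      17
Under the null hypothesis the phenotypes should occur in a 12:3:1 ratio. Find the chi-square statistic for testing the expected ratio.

Expected counts for N = 291 under a 12:3:1 ratio (total parts = 16):
  white: 291 × 12/16 = 218.25
  black: 291 × 3/16 = 54.5625
  brown: 291 × 1/16 = 18.1875
χ² = Σ (O − E)² / E
  white: (218 − 218.25)² / 218.25 = 0.0003
  black: (56 − 54.5625)² / 54.5625 = 0.0379
  brown: (17 − 18.1875)² / 18.1875 = 0.0775
χ² = 0.0003 + 0.0379 + 0.0775 = 0.1157 ≈ 0.116

0.116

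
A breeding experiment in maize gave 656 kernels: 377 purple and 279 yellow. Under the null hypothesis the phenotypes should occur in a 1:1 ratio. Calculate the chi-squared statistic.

Under the 1:1 hypothesis (Σ ratio = 2, N = 656):
  purple: 656 × 1/2 = 328
  yellow: 656 × 1/2 = 328
χ² = Σ (O − E)² / E
  purple: (377 − 328)² / 328 = 7.3201
  yellow: (279 − 328)² / 328 = 7.3201
χ² = 7.3201 + 7.3201 = 14.6402 ≈ 14.640

14.640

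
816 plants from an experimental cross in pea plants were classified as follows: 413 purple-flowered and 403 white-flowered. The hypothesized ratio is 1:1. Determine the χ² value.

0.123

The 1:1 ratio has 2 parts, so with N = 816 the expected counts are:
  purple-flowered: 816 × 1/2 = 408
  white-flowered: 816 × 1/2 = 408
χ² = Σ (O − E)² / E
  purple-flowered: (413 − 408)² / 408 = 0.0613
  white-flowered: (403 − 408)² / 408 = 0.0613
χ² = 0.0613 + 0.0613 = 0.1226 ≈ 0.123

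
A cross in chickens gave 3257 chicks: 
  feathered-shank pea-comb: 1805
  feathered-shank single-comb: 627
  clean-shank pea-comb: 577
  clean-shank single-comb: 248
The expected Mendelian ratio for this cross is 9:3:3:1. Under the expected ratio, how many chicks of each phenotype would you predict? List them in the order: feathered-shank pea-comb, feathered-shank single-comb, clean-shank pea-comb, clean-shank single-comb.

Total ratio parts = 16. Expected numbers out of 3257:
  feathered-shank pea-comb: 3257 × 9/16 = 1832.0625
  feathered-shank single-comb: 3257 × 3/16 = 610.6875
  clean-shank pea-comb: 3257 × 3/16 = 610.6875
  clean-shank single-comb: 3257 × 1/16 = 203.5625

1832.0625, 610.6875, 610.6875, 203.5625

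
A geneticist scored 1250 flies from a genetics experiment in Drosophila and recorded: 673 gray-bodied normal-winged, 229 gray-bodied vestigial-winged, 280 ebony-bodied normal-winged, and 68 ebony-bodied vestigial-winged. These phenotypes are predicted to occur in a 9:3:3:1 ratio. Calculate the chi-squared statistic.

Under the 9:3:3:1 hypothesis (Σ ratio = 16, N = 1250):
  gray-bodied normal-winged: 1250 × 9/16 = 703.125
  gray-bodied vestigial-winged: 1250 × 3/16 = 234.375
  ebony-bodied normal-winged: 1250 × 3/16 = 234.375
  ebony-bodied vestigial-winged: 1250 × 1/16 = 78.125
χ² = Σ (O − E)² / E
  gray-bodied normal-winged: (673 − 703.125)² / 703.125 = 1.2907
  gray-bodied vestigial-winged: (229 − 234.375)² / 234.375 = 0.1233
  ebony-bodied normal-winged: (280 − 234.375)² / 234.375 = 8.8817
  ebony-bodied vestigial-winged: (68 − 78.125)² / 78.125 = 1.3122
χ² = 1.2907 + 0.1233 + 8.8817 + 1.3122 = 11.6079 ≈ 11.608

11.608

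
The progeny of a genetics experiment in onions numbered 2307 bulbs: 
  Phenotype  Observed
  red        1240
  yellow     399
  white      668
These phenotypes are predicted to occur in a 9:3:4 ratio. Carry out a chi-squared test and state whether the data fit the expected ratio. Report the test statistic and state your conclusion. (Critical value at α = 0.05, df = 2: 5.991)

19.606; not consistent

Expected counts for N = 2307 under a 9:3:4 ratio (total parts = 16):
  red: 2307 × 9/16 = 1297.6875
  yellow: 2307 × 3/16 = 432.5625
  white: 2307 × 4/16 = 576.75
χ² = Σ (O − E)² / E
  red: (1240 − 1297.6875)² / 1297.6875 = 2.5644
  yellow: (399 − 432.5625)² / 432.5625 = 2.6041
  white: (668 − 576.75)² / 576.75 = 14.4370
χ² = 2.5644 + 2.6041 + 14.4370 = 19.6055 ≈ 19.606
Degrees of freedom = 3 − 1 = 2; critical value at α = 0.05 is 5.991.
Since 19.606 > 5.991, we reject the null hypothesis — the data do not fit the 9:3:4 ratio.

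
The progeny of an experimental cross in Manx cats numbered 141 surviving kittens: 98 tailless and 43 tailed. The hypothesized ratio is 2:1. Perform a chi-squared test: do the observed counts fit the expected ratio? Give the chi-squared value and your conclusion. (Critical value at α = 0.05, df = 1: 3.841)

0.511; consistent

Under the 2:1 hypothesis (Σ ratio = 3, N = 141):
  tailless: 141 × 2/3 = 94
  tailed: 141 × 1/3 = 47
χ² = Σ (O − E)² / E
  tailless: (98 − 94)² / 94 = 0.1702
  tailed: (43 − 47)² / 47 = 0.3404
χ² = 0.1702 + 0.3404 = 0.5106 ≈ 0.511
Degrees of freedom = 2 − 1 = 1; critical value at α = 0.05 is 3.841.
Since 0.511 < 3.841, we fail to reject the null hypothesis — the data are consistent with the 2:1 ratio.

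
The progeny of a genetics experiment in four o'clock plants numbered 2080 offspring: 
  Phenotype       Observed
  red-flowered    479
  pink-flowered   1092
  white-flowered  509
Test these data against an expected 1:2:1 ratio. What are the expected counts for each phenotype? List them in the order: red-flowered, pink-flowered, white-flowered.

520, 1040, 520

Under the 1:2:1 hypothesis (Σ ratio = 4, N = 2080):
  red-flowered: 2080 × 1/4 = 520
  pink-flowered: 2080 × 2/4 = 1040
  white-flowered: 2080 × 1/4 = 520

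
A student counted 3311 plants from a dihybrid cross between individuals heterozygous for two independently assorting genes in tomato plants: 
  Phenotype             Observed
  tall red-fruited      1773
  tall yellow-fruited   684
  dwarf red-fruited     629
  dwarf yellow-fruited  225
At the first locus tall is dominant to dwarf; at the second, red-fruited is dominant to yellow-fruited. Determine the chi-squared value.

A dihybrid F₂ with independent assortment and complete dominance at both loci gives a 9:3:3:1 phenotypic ratio.
Under the 9:3:3:1 hypothesis (Σ ratio = 16, N = 3311):
  tall red-fruited: 3311 × 9/16 = 1862.4375
  tall yellow-fruited: 3311 × 3/16 = 620.8125
  dwarf red-fruited: 3311 × 3/16 = 620.8125
  dwarf yellow-fruited: 3311 × 1/16 = 206.9375
χ² = Σ (O − E)² / E
  tall red-fruited: (1773 − 1862.4375)² / 1862.4375 = 4.2949
  tall yellow-fruited: (684 − 620.8125)² / 620.8125 = 6.4313
  dwarf red-fruited: (629 − 620.8125)² / 620.8125 = 0.1080
  dwarf yellow-fruited: (225 − 206.9375)² / 206.9375 = 1.5766
χ² = 4.2949 + 6.4313 + 0.1080 + 1.5766 = 12.4108 ≈ 12.411

12.411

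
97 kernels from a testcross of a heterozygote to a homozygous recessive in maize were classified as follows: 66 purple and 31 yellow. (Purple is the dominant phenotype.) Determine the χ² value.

A testcross of a heterozygote (Aa × aa) gives a 1:1 phenotypic ratio.
Under the 1:1 hypothesis (Σ ratio = 2, N = 97):
  purple: 97 × 1/2 = 48.5
  yellow: 97 × 1/2 = 48.5
χ² = Σ (O − E)² / E
  purple: (66 − 48.5)² / 48.5 = 6.3144
  yellow: (31 − 48.5)² / 48.5 = 6.3144
χ² = 6.3144 + 6.3144 = 12.6288 ≈ 12.629

12.629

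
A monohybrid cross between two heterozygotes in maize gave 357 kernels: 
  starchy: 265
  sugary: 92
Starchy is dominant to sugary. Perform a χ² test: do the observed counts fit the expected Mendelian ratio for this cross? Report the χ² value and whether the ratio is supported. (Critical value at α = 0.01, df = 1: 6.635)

For a monohybrid cross between heterozygotes with complete dominance, the expected phenotypic ratio is 3:1.
Expected counts for N = 357 under a 3:1 ratio (total parts = 4):
  starchy: 357 × 3/4 = 267.75
  sugary: 357 × 1/4 = 89.25
χ² = Σ (O − E)² / E
  starchy: (265 − 267.75)² / 267.75 = 0.0282
  sugary: (92 − 89.25)² / 89.25 = 0.0847
χ² = 0.0282 + 0.0847 = 0.1129 ≈ 0.113
Degrees of freedom = 2 − 1 = 1; critical value at α = 0.01 is 6.635.
Since 0.113 < 6.635, we fail to reject the null hypothesis — the data are consistent with the 3:1 ratio.

0.113; consistent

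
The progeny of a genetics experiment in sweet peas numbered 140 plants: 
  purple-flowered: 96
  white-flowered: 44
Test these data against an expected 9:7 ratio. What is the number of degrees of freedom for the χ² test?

1

A goodness-of-fit test with 2 phenotype classes has df = 2 − 1 = 1.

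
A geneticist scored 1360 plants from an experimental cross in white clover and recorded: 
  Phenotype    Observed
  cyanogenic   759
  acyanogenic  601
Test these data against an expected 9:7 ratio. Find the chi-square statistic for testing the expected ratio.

Under the 9:7 hypothesis (Σ ratio = 16, N = 1360):
  cyanogenic: 1360 × 9/16 = 765
  acyanogenic: 1360 × 7/16 = 595
χ² = Σ (O − E)² / E
  cyanogenic: (759 − 765)² / 765 = 0.0471
  acyanogenic: (601 − 595)² / 595 = 0.0605
χ² = 0.0471 + 0.0605 = 0.1076 ≈ 0.108

0.108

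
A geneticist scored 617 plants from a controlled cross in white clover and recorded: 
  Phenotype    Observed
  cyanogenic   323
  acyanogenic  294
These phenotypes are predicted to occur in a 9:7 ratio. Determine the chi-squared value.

3.813

The 9:7 ratio has 16 parts, so with N = 617 the expected counts are:
  cyanogenic: 617 × 9/16 = 347.0625
  acyanogenic: 617 × 7/16 = 269.9375
χ² = Σ (O − E)² / E
  cyanogenic: (323 − 347.0625)² / 347.0625 = 1.6683
  acyanogenic: (294 − 269.9375)² / 269.9375 = 2.1450
χ² = 1.6683 + 2.1450 = 3.8133 ≈ 3.813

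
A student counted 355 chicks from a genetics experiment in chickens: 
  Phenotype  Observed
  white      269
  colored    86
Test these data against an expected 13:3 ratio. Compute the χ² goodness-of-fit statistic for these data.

6.986

Under the 13:3 hypothesis (Σ ratio = 16, N = 355):
  white: 355 × 13/16 = 288.4375
  colored: 355 × 3/16 = 66.5625
χ² = Σ (O − E)² / E
  white: (269 − 288.4375)² / 288.4375 = 1.3099
  colored: (86 − 66.5625)² / 66.5625 = 5.6761
χ² = 1.3099 + 5.6761 = 6.986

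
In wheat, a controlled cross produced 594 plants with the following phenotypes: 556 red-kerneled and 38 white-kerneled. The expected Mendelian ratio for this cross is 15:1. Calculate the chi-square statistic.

0.022

Expected counts for N = 594 under a 15:1 ratio (total parts = 16):
  red-kerneled: 594 × 15/16 = 556.875
  white-kerneled: 594 × 1/16 = 37.125
χ² = Σ (O − E)² / E
  red-kerneled: (556 − 556.875)² / 556.875 = 0.0014
  white-kerneled: (38 − 37.125)² / 37.125 = 0.0206
χ² = 0.0014 + 0.0206 = 0.022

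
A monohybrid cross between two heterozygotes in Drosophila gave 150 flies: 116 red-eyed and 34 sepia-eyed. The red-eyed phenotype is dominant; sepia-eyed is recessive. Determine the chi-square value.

For a monohybrid cross between heterozygotes with complete dominance, the expected phenotypic ratio is 3:1.
Under the 3:1 hypothesis (Σ ratio = 4, N = 150):
  red-eyed: 150 × 3/4 = 112.5
  sepia-eyed: 150 × 1/4 = 37.5
χ² = Σ (O − E)² / E
  red-eyed: (116 − 112.5)² / 112.5 = 0.1089
  sepia-eyed: (34 − 37.5)² / 37.5 = 0.3267
χ² = 0.1089 + 0.3267 = 0.4356 ≈ 0.436

0.436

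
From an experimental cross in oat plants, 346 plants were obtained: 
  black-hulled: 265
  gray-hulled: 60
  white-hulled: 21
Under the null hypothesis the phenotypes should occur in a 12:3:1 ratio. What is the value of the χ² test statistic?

0.501

Total ratio parts = 16. Expected numbers out of 346:
  black-hulled: 346 × 12/16 = 259.5
  gray-hulled: 346 × 3/16 = 64.875
  white-hulled: 346 × 1/16 = 21.625
χ² = Σ (O − E)² / E
  black-hulled: (265 − 259.5)² / 259.5 = 0.1166
  gray-hulled: (60 − 64.875)² / 64.875 = 0.3663
  white-hulled: (21 − 21.625)² / 21.625 = 0.0181
χ² = 0.1166 + 0.3663 + 0.0181 = 0.501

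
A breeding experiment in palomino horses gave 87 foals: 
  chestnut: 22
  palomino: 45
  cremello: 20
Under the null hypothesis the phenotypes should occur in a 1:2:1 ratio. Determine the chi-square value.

Total ratio parts = 4. Expected numbers out of 87:
  chestnut: 87 × 1/4 = 21.75
  palomino: 87 × 2/4 = 43.5
  cremello: 87 × 1/4 = 21.75
χ² = Σ (O − E)² / E
  chestnut: (22 − 21.75)² / 21.75 = 0.0029
  palomino: (45 − 43.5)² / 43.5 = 0.0517
  cremello: (20 − 21.75)² / 21.75 = 0.1408
χ² = 0.0029 + 0.0517 + 0.1408 = 0.1954 ≈ 0.195

0.195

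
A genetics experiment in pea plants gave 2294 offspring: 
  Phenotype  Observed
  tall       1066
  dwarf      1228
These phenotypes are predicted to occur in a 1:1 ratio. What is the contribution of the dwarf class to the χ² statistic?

5.720

The 1:1 ratio has 2 parts, so with N = 2294 the expected counts are:
  tall: 2294 × 1/2 = 1147
  dwarf: 2294 × 1/2 = 1147
Contribution of dwarf: (1228 − 1147)² / 1147 = 5.7201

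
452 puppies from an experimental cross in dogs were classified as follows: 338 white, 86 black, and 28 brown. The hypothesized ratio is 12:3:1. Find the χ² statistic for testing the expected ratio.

0.024

Expected counts for N = 452 under a 12:3:1 ratio (total parts = 16):
  white: 452 × 12/16 = 339
  black: 452 × 3/16 = 84.75
  brown: 452 × 1/16 = 28.25
χ² = Σ (O − E)² / E
  white: (338 − 339)² / 339 = 0.0029
  black: (86 − 84.75)² / 84.75 = 0.0184
  brown: (28 − 28.25)² / 28.25 = 0.0022
χ² = 0.0029 + 0.0184 + 0.0022 = 0.0235 ≈ 0.024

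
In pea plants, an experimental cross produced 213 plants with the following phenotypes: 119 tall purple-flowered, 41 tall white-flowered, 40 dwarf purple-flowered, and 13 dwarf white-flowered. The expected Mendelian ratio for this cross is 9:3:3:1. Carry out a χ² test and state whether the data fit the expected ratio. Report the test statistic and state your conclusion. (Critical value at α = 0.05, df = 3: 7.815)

0.041; consistent

Expected counts for N = 213 under a 9:3:3:1 ratio (total parts = 16):
  tall purple-flowered: 213 × 9/16 = 119.8125
  tall white-flowered: 213 × 3/16 = 39.9375
  dwarf purple-flowered: 213 × 3/16 = 39.9375
  dwarf white-flowered: 213 × 1/16 = 13.3125
χ² = Σ (O − E)² / E
  tall purple-flowered: (119 − 119.8125)² / 119.8125 = 0.0055
  tall white-flowered: (41 − 39.9375)² / 39.9375 = 0.0283
  dwarf purple-flowered: (40 − 39.9375)² / 39.9375 = 0.0001
  dwarf white-flowered: (13 − 13.3125)² / 13.3125 = 0.0073
χ² = 0.0055 + 0.0283 + 0.0001 + 0.0073 = 0.0412 ≈ 0.041
Degrees of freedom = 4 − 1 = 3; critical value at α = 0.05 is 7.815.
Since 0.041 < 7.815, we fail to reject the null hypothesis — the data are consistent with the 9:3:3:1 ratio.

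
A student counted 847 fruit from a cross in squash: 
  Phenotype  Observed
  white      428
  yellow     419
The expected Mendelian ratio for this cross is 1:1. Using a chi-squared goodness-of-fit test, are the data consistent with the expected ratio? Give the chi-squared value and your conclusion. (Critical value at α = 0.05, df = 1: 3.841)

0.096; consistent

Expected counts for N = 847 under a 1:1 ratio (total parts = 2):
  white: 847 × 1/2 = 423.5
  yellow: 847 × 1/2 = 423.5
χ² = Σ (O − E)² / E
  white: (428 − 423.5)² / 423.5 = 0.0478
  yellow: (419 − 423.5)² / 423.5 = 0.0478
χ² = 0.0478 + 0.0478 = 0.0956 ≈ 0.096
Degrees of freedom = 2 − 1 = 1; critical value at α = 0.05 is 3.841.
Since 0.096 < 3.841, we fail to reject the null hypothesis — the data are consistent with the 1:1 ratio.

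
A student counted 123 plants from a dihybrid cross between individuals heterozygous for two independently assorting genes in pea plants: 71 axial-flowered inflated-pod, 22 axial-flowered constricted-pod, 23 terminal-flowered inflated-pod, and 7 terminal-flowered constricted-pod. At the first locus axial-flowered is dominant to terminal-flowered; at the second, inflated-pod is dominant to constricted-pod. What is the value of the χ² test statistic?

A dihybrid F₂ with independent assortment and complete dominance at both loci gives a 9:3:3:1 phenotypic ratio.
The 9:3:3:1 ratio has 16 parts, so with N = 123 the expected counts are:
  axial-flowered inflated-pod: 123 × 9/16 = 69.1875
  axial-flowered constricted-pod: 123 × 3/16 = 23.0625
  terminal-flowered inflated-pod: 123 × 3/16 = 23.0625
  terminal-flowered constricted-pod: 123 × 1/16 = 7.6875
χ² = Σ (O − E)² / E
  axial-flowered inflated-pod: (71 − 69.1875)² / 69.1875 = 0.0475
  axial-flowered constricted-pod: (22 − 23.0625)² / 23.0625 = 0.0489
  terminal-flowered inflated-pod: (23 − 23.0625)² / 23.0625 = 0.0002
  terminal-flowered constricted-pod: (7 − 7.6875)² / 7.6875 = 0.0615
χ² = 0.0475 + 0.0489 + 0.0002 + 0.0615 = 0.1581 ≈ 0.158

0.158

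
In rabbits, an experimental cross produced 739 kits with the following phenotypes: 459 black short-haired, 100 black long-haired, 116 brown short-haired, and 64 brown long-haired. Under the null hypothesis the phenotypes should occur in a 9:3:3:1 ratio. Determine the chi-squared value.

Expected counts for N = 739 under a 9:3:3:1 ratio (total parts = 16):
  black short-haired: 739 × 9/16 = 415.6875
  black long-haired: 739 × 3/16 = 138.5625
  brown short-haired: 739 × 3/16 = 138.5625
  brown long-haired: 739 × 1/16 = 46.1875
χ² = Σ (O − E)² / E
  black short-haired: (459 − 415.6875)² / 415.6875 = 4.5129
  black long-haired: (100 − 138.5625)² / 138.5625 = 10.7321
  brown short-haired: (116 − 138.5625)² / 138.5625 = 3.6739
  brown long-haired: (64 − 46.1875)² / 46.1875 = 6.8695
χ² = 4.5129 + 10.7321 + 3.6739 + 6.8695 = 25.7884 ≈ 25.788

25.788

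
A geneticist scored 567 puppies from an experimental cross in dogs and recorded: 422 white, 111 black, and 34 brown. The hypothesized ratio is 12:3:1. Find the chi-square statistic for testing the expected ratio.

Expected counts for N = 567 under a 12:3:1 ratio (total parts = 16):
  white: 567 × 12/16 = 425.25
  black: 567 × 3/16 = 106.3125
  brown: 567 × 1/16 = 35.4375
χ² = Σ (O − E)² / E
  white: (422 − 425.25)² / 425.25 = 0.0248
  black: (111 − 106.3125)² / 106.3125 = 0.2067
  brown: (34 − 35.4375)² / 35.4375 = 0.0583
χ² = 0.0248 + 0.2067 + 0.0583 = 0.2898 ≈ 0.290

0.290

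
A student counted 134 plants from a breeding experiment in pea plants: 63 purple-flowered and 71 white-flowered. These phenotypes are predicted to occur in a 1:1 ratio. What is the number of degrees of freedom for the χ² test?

A goodness-of-fit test with 2 phenotype classes has df = 2 − 1 = 1.

1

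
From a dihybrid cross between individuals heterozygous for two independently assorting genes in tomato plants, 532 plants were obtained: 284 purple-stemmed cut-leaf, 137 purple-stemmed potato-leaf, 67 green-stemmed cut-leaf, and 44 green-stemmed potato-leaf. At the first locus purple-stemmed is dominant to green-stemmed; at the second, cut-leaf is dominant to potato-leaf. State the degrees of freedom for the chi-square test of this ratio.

A dihybrid F₂ with independent assortment and complete dominance at both loci gives a 9:3:3:1 phenotypic ratio.
A goodness-of-fit test with 4 phenotype classes has df = 4 − 1 = 3.

3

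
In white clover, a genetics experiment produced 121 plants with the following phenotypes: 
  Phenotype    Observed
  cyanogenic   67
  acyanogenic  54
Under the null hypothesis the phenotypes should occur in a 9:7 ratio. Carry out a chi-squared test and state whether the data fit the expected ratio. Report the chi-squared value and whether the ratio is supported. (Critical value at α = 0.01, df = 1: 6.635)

0.038; consistent

Total ratio parts = 16. Expected numbers out of 121:
  cyanogenic: 121 × 9/16 = 68.0625
  acyanogenic: 121 × 7/16 = 52.9375
χ² = Σ (O − E)² / E
  cyanogenic: (67 − 68.0625)² / 68.0625 = 0.0166
  acyanogenic: (54 − 52.9375)² / 52.9375 = 0.0213
χ² = 0.0166 + 0.0213 = 0.0379 ≈ 0.038
Degrees of freedom = 2 − 1 = 1; critical value at α = 0.01 is 6.635.
Since 0.038 < 6.635, we fail to reject the null hypothesis — the data are consistent with the 9:7 ratio.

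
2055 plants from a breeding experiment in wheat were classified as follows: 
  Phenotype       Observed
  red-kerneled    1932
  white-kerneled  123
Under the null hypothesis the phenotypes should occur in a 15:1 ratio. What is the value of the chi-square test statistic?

0.246

The 15:1 ratio has 16 parts, so with N = 2055 the expected counts are:
  red-kerneled: 2055 × 15/16 = 1926.5625
  white-kerneled: 2055 × 1/16 = 128.4375
χ² = Σ (O − E)² / E
  red-kerneled: (1932 − 1926.5625)² / 1926.5625 = 0.0153
  white-kerneled: (123 − 128.4375)² / 128.4375 = 0.2302
χ² = 0.0153 + 0.2302 = 0.2455 ≈ 0.246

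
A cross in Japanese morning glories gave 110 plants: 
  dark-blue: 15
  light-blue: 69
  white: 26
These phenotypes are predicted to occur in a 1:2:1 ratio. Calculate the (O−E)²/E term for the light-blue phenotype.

The 1:2:1 ratio has 4 parts, so with N = 110 the expected counts are:
  dark-blue: 110 × 1/4 = 27.5
  light-blue: 110 × 2/4 = 55
  white: 110 × 1/4 = 27.5
Contribution of light-blue: (69 − 55)² / 55 = 3.5636

3.564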